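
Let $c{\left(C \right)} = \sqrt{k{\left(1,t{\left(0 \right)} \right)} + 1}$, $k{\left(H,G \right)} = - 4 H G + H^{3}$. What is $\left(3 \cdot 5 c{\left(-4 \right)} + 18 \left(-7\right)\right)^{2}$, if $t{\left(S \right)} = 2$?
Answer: $14526 - 3780 i \sqrt{6} \approx 14526.0 - 9259.1 i$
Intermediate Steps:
$k{\left(H,G \right)} = H^{3} - 4 G H$ ($k{\left(H,G \right)} = - 4 G H + H^{3} = H^{3} - 4 G H$)
$c{\left(C \right)} = i \sqrt{6}$ ($c{\left(C \right)} = \sqrt{1 \left(1^{2} - 8\right) + 1} = \sqrt{1 \left(1 - 8\right) + 1} = \sqrt{1 \left(-7\right) + 1} = \sqrt{-7 + 1} = \sqrt{-6} = i \sqrt{6}$)
$\left(3 \cdot 5 c{\left(-4 \right)} + 18 \left(-7\right)\right)^{2} = \left(3 \cdot 5 i \sqrt{6} + 18 \left(-7\right)\right)^{2} = \left(15 i \sqrt{6} - 126\right)^{2} = \left(-126 + 15 i \sqrt{6}\right)^{2}$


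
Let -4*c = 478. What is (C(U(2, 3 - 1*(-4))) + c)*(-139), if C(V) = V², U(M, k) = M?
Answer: 32109/2 ≈ 16055.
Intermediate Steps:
c = -239/2 (c = -¼*478 = -239/2 ≈ -119.50)
(C(U(2, 3 - 1*(-4))) + c)*(-139) = (2² - 239/2)*(-139) = (4 - 239/2)*(-139) = -231/2*(-139) = 32109/2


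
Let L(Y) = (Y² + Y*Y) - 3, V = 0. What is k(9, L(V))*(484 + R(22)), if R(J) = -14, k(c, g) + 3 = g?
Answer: -2820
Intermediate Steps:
L(Y) = -3 + 2*Y² (L(Y) = (Y² + Y²) - 3 = 2*Y² - 3 = -3 + 2*Y²)
k(c, g) = -3 + g
k(9, L(V))*(484 + R(22)) = (-3 + (-3 + 2*0²))*(484 - 14) = (-3 + (-3 + 2*0))*470 = (-3 + (-3 + 0))*470 = (-3 - 3)*470 = -6*470 = -2820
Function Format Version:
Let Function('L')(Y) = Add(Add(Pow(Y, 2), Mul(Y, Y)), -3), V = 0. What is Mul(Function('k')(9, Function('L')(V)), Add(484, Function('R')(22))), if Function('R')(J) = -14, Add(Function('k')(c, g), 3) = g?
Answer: -2820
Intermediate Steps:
Function('L')(Y) = Add(-3, Mul(2, Pow(Y, 2))) (Function('L')(Y) = Add(Add(Pow(Y, 2), Pow(Y, 2)), -3) = Add(Mul(2, Pow(Y, 2)), -3) = Add(-3, Mul(2, Pow(Y, 2))))
Function('k')(c, g) = Add(-3, g)
Mul(Function('k')(9, Function('L')(V)), Add(484, Function('R')(22))) = Mul(Add(-3, Add(-3, Mul(2, Pow(0, 2)))), Add(484, -14)) = Mul(Add(-3, Add(-3, Mul(2, 0))), 470) = Mul(Add(-3, Add(-3, 0)), 470) = Mul(Add(-3, -3), 470) = Mul(-6, 470) = -2820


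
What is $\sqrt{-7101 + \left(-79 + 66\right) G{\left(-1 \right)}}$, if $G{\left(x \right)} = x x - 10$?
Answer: $6 i \sqrt{194} \approx 83.57 i$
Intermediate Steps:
$G{\left(x \right)} = -10 + x^{2}$ ($G{\left(x \right)} = x^{2} - 10 = -10 + x^{2}$)
$\sqrt{-7101 + \left(-79 + 66\right) G{\left(-1 \right)}} = \sqrt{-7101 + \left(-79 + 66\right) \left(-10 + \left(-1\right)^{2}\right)} = \sqrt{-7101 - 13 \left(-10 + 1\right)} = \sqrt{-7101 - -117} = \sqrt{-7101 + 117} = \sqrt{-6984} = 6 i \sqrt{194}$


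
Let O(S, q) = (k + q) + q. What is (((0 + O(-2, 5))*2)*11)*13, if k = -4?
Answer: 1716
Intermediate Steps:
O(S, q) = -4 + 2*q (O(S, q) = (-4 + q) + q = -4 + 2*q)
(((0 + O(-2, 5))*2)*11)*13 = (((0 + (-4 + 2*5))*2)*11)*13 = (((0 + (-4 + 10))*2)*11)*13 = (((0 + 6)*2)*11)*13 = ((6*2)*11)*13 = (12*11)*13 = 132*13 = 1716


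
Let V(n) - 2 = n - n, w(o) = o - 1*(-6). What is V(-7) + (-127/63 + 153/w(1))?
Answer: 1376/63 ≈ 21.841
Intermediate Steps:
w(o) = 6 + o (w(o) = o + 6 = 6 + o)
V(n) = 2 (V(n) = 2 + (n - n) = 2 + 0 = 2)
V(-7) + (-127/63 + 153/w(1)) = 2 + (-127/63 + 153/(6 + 1)) = 2 + (-127*1/63 + 153/7) = 2 + (-127/63 + 153*(⅐)) = 2 + (-127/63 + 153/7) = 2 + 1250/63 = 1376/63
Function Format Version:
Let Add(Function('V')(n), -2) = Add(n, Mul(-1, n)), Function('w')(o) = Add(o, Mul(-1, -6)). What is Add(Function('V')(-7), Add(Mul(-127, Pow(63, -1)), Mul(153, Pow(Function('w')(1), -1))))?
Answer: Rational(1376, 63) ≈ 21.841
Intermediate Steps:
Function('w')(o) = Add(6, o) (Function('w')(o) = Add(o, 6) = Add(6, o))
Function('V')(n) = 2 (Function('V')(n) = Add(2, Add(n, Mul(-1, n))) = Add(2, 0) = 2)
Add(Function('V')(-7), Add(Mul(-127, Pow(63, -1)), Mul(153, Pow(Function('w')(1), -1)))) = Add(2, Add(Mul(-127, Pow(63, -1)), Mul(153, Pow(Add(6, 1), -1)))) = Add(2, Add(Mul(-127, Rational(1, 63)), Mul(153, Pow(7, -1)))) = Add(2, Add(Rational(-127, 63), Mul(153, Rational(1, 7)))) = Add(2, Add(Rational(-127, 63), Rational(153, 7))) = Add(2, Rational(1250, 63)) = Rational(1376, 63)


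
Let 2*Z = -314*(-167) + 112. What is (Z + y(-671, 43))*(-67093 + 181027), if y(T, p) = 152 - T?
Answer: 3087383532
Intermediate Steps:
Z = 26275 (Z = (-314*(-167) + 112)/2 = (52438 + 112)/2 = (1/2)*52550 = 26275)
(Z + y(-671, 43))*(-67093 + 181027) = (26275 + (152 - 1*(-671)))*(-67093 + 181027) = (26275 + (152 + 671))*113934 = (26275 + 823)*113934 = 27098*113934 = 3087383532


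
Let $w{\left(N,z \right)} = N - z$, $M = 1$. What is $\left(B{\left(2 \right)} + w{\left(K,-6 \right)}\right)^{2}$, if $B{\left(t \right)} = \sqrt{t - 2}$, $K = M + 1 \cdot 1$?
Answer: $64$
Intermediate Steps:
$K = 2$ ($K = 1 + 1 \cdot 1 = 1 + 1 = 2$)
$B{\left(t \right)} = \sqrt{-2 + t}$
$\left(B{\left(2 \right)} + w{\left(K,-6 \right)}\right)^{2} = \left(\sqrt{-2 + 2} + \left(2 - -6\right)\right)^{2} = \left(\sqrt{0} + \left(2 + 6\right)\right)^{2} = \left(0 + 8\right)^{2} = 8^{2} = 64$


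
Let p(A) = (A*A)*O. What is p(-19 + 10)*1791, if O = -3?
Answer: -435213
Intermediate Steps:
p(A) = -3*A² (p(A) = (A*A)*(-3) = A²*(-3) = -3*A²)
p(-19 + 10)*1791 = -3*(-19 + 10)²*1791 = -3*(-9)²*1791 = -3*81*1791 = -243*1791 = -435213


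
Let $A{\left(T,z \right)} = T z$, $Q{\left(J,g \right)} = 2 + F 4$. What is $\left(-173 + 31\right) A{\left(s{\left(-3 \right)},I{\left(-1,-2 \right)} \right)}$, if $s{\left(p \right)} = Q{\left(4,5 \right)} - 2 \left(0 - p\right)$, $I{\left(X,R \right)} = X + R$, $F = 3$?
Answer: $3408$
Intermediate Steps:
$I{\left(X,R \right)} = R + X$
$Q{\left(J,g \right)} = 14$ ($Q{\left(J,g \right)} = 2 + 3 \cdot 4 = 2 + 12 = 14$)
$s{\left(p \right)} = 14 + 2 p$ ($s{\left(p \right)} = 14 - 2 \left(0 - p\right) = 14 - 2 \left(- p\right) = 14 + 2 p$)
$\left(-173 + 31\right) A{\left(s{\left(-3 \right)},I{\left(-1,-2 \right)} \right)} = \left(-173 + 31\right) \left(14 + 2 \left(-3\right)\right) \left(-2 - 1\right) = - 142 \left(14 - 6\right) \left(-3\right) = - 142 \cdot 8 \left(-3\right) = \left(-142\right) \left(-24\right) = 3408$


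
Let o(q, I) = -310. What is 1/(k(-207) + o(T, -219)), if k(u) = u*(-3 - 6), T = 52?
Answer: 1/1553 ≈ 0.00064391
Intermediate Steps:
k(u) = -9*u (k(u) = u*(-9) = -9*u)
1/(k(-207) + o(T, -219)) = 1/(-9*(-207) - 310) = 1/(1863 - 310) = 1/1553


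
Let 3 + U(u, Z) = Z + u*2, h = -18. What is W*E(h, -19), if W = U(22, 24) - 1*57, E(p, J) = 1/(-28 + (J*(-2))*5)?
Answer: 4/81 ≈ 0.049383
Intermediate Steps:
E(p, J) = 1/(-28 - 10*J) (E(p, J) = 1/(-28 - 2*J*5) = 1/(-28 - 10*J))
U(u, Z) = -3 + Z + 2*u (U(u, Z) = -3 + (Z + u*2) = -3 + (Z + 2*u) = -3 + Z + 2*u)
W = 8 (W = (-3 + 24 + 2*22) - 1*57 = (-3 + 24 + 44) - 57 = 65 - 57 = 8)
W*E(h, -19) = 8*(-1/(28 + 10*(-19))) = 8*(-1/(28 - 190)) = 8*(-1/(-162)) = 8*(-1*(-1/162)) = 8*(1/162) = 4/81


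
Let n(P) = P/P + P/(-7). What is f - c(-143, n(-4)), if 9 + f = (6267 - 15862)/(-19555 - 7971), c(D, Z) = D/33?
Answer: -356579/82578 ≈ -4.3181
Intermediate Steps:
n(P) = 1 - P/7 (n(P) = 1 + P*(-⅐) = 1 - P/7)
c(D, Z) = D/33 (c(D, Z) = D*(1/33) = D/33)
f = -238139/27526 (f = -9 + (6267 - 15862)/(-19555 - 7971) = -9 - 9595/(-27526) = -9 - 9595*(-1/27526) = -9 + 9595/27526 = -238139/27526 ≈ -8.6514)
f - c(-143, n(-4)) = -238139/27526 - (-143)/33 = -238139/27526 - 1*(-13/3) = -238139/27526 + 13/3 = -356579/82578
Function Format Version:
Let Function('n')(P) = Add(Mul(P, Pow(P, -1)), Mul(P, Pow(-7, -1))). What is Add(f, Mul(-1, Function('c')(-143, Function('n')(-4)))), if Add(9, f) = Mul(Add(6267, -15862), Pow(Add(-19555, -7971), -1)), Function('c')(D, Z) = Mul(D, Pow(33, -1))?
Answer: Rational(-356579, 82578) ≈ -4.3181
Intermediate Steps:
Function('n')(P) = Add(1, Mul(Rational(-1, 7), P)) (Function('n')(P) = Add(1, Mul(P, Rational(-1, 7))) = Add(1, Mul(Rational(-1, 7), P)))
Function('c')(D, Z) = Mul(Rational(1, 33), D) (Function('c')(D, Z) = Mul(D, Rational(1, 33)) = Mul(Rational(1, 33), D))
f = Rational(-238139, 27526) (f = Add(-9, Mul(Add(6267, -15862), Pow(Add(-19555, -7971), -1))) = Add(-9, Mul(-9595, Pow(-27526, -1))) = Add(-9, Mul(-9595, Rational(-1, 27526))) = Add(-9, Rational(9595, 27526)) = Rational(-238139, 27526) ≈ -8.6514)
Add(f, Mul(-1, Function('c')(-143, Function('n')(-4)))) = Add(Rational(-238139, 27526), Mul(-1, Mul(Rational(1, 33), -143))) = Add(Rational(-238139, 27526), Mul(-1, Rational(-13, 3))) = Add(Rational(-238139, 27526), Rational(13, 3)) = Rational(-356579, 82578)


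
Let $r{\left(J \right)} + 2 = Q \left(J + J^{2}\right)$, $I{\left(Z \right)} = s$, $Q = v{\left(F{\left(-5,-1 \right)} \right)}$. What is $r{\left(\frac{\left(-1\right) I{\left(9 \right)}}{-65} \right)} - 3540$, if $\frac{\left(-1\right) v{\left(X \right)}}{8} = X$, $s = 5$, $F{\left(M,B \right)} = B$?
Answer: $- \frac{598486}{169} \approx -3541.3$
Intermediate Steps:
$v{\left(X \right)} = - 8 X$
$Q = 8$ ($Q = \left(-8\right) \left(-1\right) = 8$)
$I{\left(Z \right)} = 5$
$r{\left(J \right)} = -2 + 8 J + 8 J^{2}$ ($r{\left(J \right)} = -2 + 8 \left(J + J^{2}\right) = -2 + \left(8 J + 8 J^{2}\right) = -2 + 8 J + 8 J^{2}$)
$r{\left(\frac{\left(-1\right) I{\left(9 \right)}}{-65} \right)} - 3540 = \left(-2 + 8 \frac{\left(-1\right) 5}{-65} + 8 \left(\frac{\left(-1\right) 5}{-65}\right)^{2}\right) - 3540 = \left(-2 + 8 \left(\left(-5\right) \left(- \frac{1}{65}\right)\right) + 8 \left(\left(-5\right) \left(- \frac{1}{65}\right)\right)^{2}\right) - 3540 = \left(-2 + 8 \cdot \frac{1}{13} + \frac{8}{169}\right) - 3540 = \left(-2 + \frac{8}{13} + 8 \cdot \frac{1}{169}\right) - 3540 = \left(-2 + \frac{8}{13} + \frac{8}{169}\right) - 3540 = - \frac{226}{169} - 3540 = - \frac{598486}{169}$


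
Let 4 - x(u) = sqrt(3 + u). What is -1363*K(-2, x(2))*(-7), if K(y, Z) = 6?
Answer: 57246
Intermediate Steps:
x(u) = 4 - sqrt(3 + u)
-1363*K(-2, x(2))*(-7) = -8178*(-7) = -1363*(-42) = 57246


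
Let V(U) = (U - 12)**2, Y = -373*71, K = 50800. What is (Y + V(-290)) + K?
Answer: 115521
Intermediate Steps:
Y = -26483
V(U) = (-12 + U)**2
(Y + V(-290)) + K = (-26483 + (-12 - 290)**2) + 50800 = (-26483 + (-302)**2) + 50800 = (-26483 + 91204) + 50800 = 64721 + 50800 = 115521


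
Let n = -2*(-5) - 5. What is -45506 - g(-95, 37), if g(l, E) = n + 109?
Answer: -45620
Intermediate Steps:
n = 5 (n = 10 - 5 = 5)
g(l, E) = 114 (g(l, E) = 5 + 109 = 114)
-45506 - g(-95, 37) = -45506 - 1*114 = -45506 - 114 = -45620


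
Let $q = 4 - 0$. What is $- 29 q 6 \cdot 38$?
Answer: $-26448$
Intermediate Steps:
$q = 4$ ($q = 4 + 0 = 4$)
$- 29 q 6 \cdot 38 = - 29 \cdot 4 \cdot 6 \cdot 38 = \left(-29\right) 24 \cdot 38 = \left(-696\right) 38 = -26448$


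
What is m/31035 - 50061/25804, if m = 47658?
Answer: -107958701/266942380 ≈ -0.40443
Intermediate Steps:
m/31035 - 50061/25804 = 47658/31035 - 50061/25804 = 47658*(1/31035) - 50061*1/25804 = 15886/10345 - 50061/25804 = -107958701/266942380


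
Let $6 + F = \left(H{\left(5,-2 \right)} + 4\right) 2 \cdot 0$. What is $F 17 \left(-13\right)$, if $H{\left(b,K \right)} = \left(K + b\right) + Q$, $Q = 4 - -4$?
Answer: $1326$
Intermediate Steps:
$Q = 8$ ($Q = 4 + 4 = 8$)
$H{\left(b,K \right)} = 8 + K + b$ ($H{\left(b,K \right)} = \left(K + b\right) + 8 = 8 + K + b$)
$F = -6$ ($F = -6 + \left(\left(8 - 2 + 5\right) + 4\right) 2 \cdot 0 = -6 + \left(11 + 4\right) 2 \cdot 0 = -6 + 15 \cdot 2 \cdot 0 = -6 + 30 \cdot 0 = -6 + 0 = -6$)
$F 17 \left(-13\right) = - 6 \cdot 17 \left(-13\right) = \left(-6\right) \left(-221\right) = 1326$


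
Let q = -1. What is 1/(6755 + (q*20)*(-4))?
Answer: 1/6835 ≈ 0.00014631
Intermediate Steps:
1/(6755 + (q*20)*(-4)) = 1/(6755 - 1*20*(-4)) = 1/(6755 - 20*(-4)) = 1/(6755 + 80) = 1/6835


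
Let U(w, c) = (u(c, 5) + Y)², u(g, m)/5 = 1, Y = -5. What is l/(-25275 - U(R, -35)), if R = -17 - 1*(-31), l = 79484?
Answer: -79484/25275 ≈ -3.1448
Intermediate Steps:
u(g, m) = 5 (u(g, m) = 5*1 = 5)
R = 14 (R = -17 + 31 = 14)
U(w, c) = 0 (U(w, c) = (5 - 5)² = 0² = 0)
l/(-25275 - U(R, -35)) = 79484/(-25275 - 1*0) = 79484/(-25275 + 0) = 79484/(-25275) = 79484*(-1/25275) = -79484/25275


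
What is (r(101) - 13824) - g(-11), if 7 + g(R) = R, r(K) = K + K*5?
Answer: -13200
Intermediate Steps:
r(K) = 6*K (r(K) = K + 5*K = 6*K)
g(R) = -7 + R
(r(101) - 13824) - g(-11) = (6*101 - 13824) - (-7 - 11) = (606 - 13824) - 1*(-18) = -13218 + 18 = -13200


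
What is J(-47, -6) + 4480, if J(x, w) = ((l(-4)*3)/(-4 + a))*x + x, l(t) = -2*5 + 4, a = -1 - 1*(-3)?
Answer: 4010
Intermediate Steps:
a = 2 (a = -1 + 3 = 2)
l(t) = -6 (l(t) = -10 + 4 = -6)
J(x, w) = 10*x (J(x, w) = ((-6*3)/(-4 + 2))*x + x = (-18/(-2))*x + x = (-18*(-½))*x + x = 9*x + x = 10*x)
J(-47, -6) + 4480 = 10*(-47) + 4480 = -470 + 4480 = 4010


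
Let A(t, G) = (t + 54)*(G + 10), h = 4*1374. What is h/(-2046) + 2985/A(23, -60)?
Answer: -82627/23870 ≈ -3.4615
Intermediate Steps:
h = 5496
A(t, G) = (10 + G)*(54 + t) (A(t, G) = (54 + t)*(10 + G) = (10 + G)*(54 + t))
h/(-2046) + 2985/A(23, -60) = 5496/(-2046) + 2985/(540 + 10*23 + 54*(-60) - 60*23) = 5496*(-1/2046) + 2985/(540 + 230 - 3240 - 1380) = -916/341 + 2985/(-3850) = -916/341 + 2985*(-1/3850) = -916/341 - 597/770 = -82627/23870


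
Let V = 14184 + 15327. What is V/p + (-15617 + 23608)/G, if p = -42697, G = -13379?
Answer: -736019396/571243163 ≈ -1.2885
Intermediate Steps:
V = 29511
V/p + (-15617 + 23608)/G = 29511/(-42697) + (-15617 + 23608)/(-13379) = 29511*(-1/42697) + 7991*(-1/13379) = -29511/42697 - 7991/13379 = -736019396/571243163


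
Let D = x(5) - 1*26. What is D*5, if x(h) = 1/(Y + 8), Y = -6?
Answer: -255/2 ≈ -127.50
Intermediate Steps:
x(h) = ½ (x(h) = 1/(-6 + 8) = 1/2 = ½)
D = -51/2 (D = ½ - 1*26 = ½ - 26 = -51/2 ≈ -25.500)
D*5 = -51/2*5 = -255/2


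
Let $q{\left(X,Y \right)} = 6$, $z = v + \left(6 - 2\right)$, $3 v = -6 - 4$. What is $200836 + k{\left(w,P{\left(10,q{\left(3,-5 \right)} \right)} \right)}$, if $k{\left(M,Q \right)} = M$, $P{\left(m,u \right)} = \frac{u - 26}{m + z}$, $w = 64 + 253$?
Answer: $201153$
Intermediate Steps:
$w = 317$
$v = - \frac{10}{3}$ ($v = \frac{-6 - 4}{3} = \frac{1}{3} \left(-10\right) = - \frac{10}{3} \approx -3.3333$)
$z = \frac{2}{3}$ ($z = - \frac{10}{3} + \left(6 - 2\right) = - \frac{10}{3} + 4 = \frac{2}{3} \approx 0.66667$)
$P{\left(m,u \right)} = \frac{-26 + u}{\frac{2}{3} + m}$ ($P{\left(m,u \right)} = \frac{u - 26}{m + \frac{2}{3}} = \frac{-26 + u}{\frac{2}{3} + m}$)
$200836 + k{\left(w,P{\left(10,q{\left(3,-5 \right)} \right)} \right)} = 200836 + 317 = 201153$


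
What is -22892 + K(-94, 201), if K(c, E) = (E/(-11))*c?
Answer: -232918/11 ≈ -21174.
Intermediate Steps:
K(c, E) = -E*c/11 (K(c, E) = (E*(-1/11))*c = (-E/11)*c = -E*c/11)
-22892 + K(-94, 201) = -22892 - 1/11*201*(-94) = -22892 + 18894/11 = -232918/11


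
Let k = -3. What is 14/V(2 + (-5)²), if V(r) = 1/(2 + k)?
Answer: -14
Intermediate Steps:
V(r) = -1 (V(r) = 1/(2 - 3) = 1/(-1) = -1)
14/V(2 + (-5)²) = 14/(-1) = -1*14 = -14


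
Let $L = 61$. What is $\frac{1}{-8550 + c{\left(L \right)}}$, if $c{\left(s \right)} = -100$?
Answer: $- \frac{1}{8650} \approx -0.00011561$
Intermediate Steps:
$\frac{1}{-8550 + c{\left(L \right)}} = \frac{1}{-8550 - 100} = \frac{1}{-8650} = - \frac{1}{8650}$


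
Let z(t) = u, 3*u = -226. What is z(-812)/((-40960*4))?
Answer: 113/245760 ≈ 0.00045980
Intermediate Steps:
u = -226/3 (u = (1/3)*(-226) = -226/3 ≈ -75.333)
z(t) = -226/3
z(-812)/((-40960*4)) = -226/(3*((-40960*4))) = -226/3/(-163840) = -226/3*(-1/163840) = 113/245760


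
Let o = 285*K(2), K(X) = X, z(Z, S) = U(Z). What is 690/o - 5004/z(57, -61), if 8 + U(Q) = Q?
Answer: -93949/931 ≈ -100.91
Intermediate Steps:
U(Q) = -8 + Q
z(Z, S) = -8 + Z
o = 570 (o = 285*2 = 570)
690/o - 5004/z(57, -61) = 690/570 - 5004/(-8 + 57) = 690*(1/570) - 5004/49 = 23/19 - 5004*1/49 = 23/19 - 5004/49 = -93949/931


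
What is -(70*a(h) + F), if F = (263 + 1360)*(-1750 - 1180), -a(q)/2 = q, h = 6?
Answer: 4756230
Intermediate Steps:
a(q) = -2*q
F = -4755390 (F = 1623*(-2930) = -4755390)
-(70*a(h) + F) = -(70*(-2*6) - 4755390) = -(70*(-12) - 4755390) = -(-840 - 4755390) = -1*(-4756230) = 4756230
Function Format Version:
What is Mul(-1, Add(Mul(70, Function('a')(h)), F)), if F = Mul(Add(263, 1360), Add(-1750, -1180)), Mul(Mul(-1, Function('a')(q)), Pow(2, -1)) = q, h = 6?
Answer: 4756230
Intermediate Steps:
Function('a')(q) = Mul(-2, q)
F = -4755390 (F = Mul(1623, -2930) = -4755390)
Mul(-1, Add(Mul(70, Function('a')(h)), F)) = Mul(-1, Add(Mul(70, Mul(-2, 6)), -4755390)) = Mul(-1, Add(Mul(70, -12), -4755390)) = Mul(-1, Add(-840, -4755390)) = Mul(-1, -4756230) = 4756230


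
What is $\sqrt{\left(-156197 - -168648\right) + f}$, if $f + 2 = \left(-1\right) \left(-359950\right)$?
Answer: $\sqrt{372399} \approx 610.25$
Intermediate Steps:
$f = 359948$ ($f = -2 - -359950 = -2 + 359950 = 359948$)
$\sqrt{\left(-156197 - -168648\right) + f} = \sqrt{\left(-156197 - -168648\right) + 359948} = \sqrt{\left(-156197 + 168648\right) + 359948} = \sqrt{12451 + 359948} = \sqrt{372399}$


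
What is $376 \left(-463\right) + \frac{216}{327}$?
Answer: $- \frac{18975520}{109} \approx -1.7409 \cdot 10^{5}$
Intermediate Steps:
$376 \left(-463\right) + \frac{216}{327} = -174088 + 216 \cdot \frac{1}{327} = -174088 + \frac{72}{109} = - \frac{18975520}{109}$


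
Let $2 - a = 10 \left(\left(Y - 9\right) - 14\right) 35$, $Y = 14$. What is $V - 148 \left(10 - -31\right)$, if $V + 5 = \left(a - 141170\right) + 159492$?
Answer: $15401$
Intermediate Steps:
$a = 3152$ ($a = 2 - 10 \left(\left(14 - 9\right) - 14\right) 35 = 2 - 10 \left(5 - 14\right) 35 = 2 - 10 \left(-9\right) 35 = 2 - \left(-90\right) 35 = 2 - -3150 = 2 + 3150 = 3152$)
$V = 21469$ ($V = -5 + \left(\left(3152 - 141170\right) + 159492\right) = -5 + \left(-138018 + 159492\right) = -5 + 21474 = 21469$)
$V - 148 \left(10 - -31\right) = 21469 - 148 \left(10 - -31\right) = 21469 - 148 \left(10 + \left(32 - 1\right)\right) = 21469 - 148 \left(10 + 31\right) = 21469 - 148 \cdot 41 = 21469 - 6068 = 15401$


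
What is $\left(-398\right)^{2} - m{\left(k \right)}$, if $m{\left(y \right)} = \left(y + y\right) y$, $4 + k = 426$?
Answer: $-197764$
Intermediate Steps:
$k = 422$ ($k = -4 + 426 = 422$)
$m{\left(y \right)} = 2 y^{2}$ ($m{\left(y \right)} = 2 y y = 2 y^{2}$)
$\left(-398\right)^{2} - m{\left(k \right)} = \left(-398\right)^{2} - 2 \cdot 422^{2} = 158404 - 2 \cdot 178084 = 158404 - 356168 = -197764$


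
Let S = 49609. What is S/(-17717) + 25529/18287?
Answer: -64986070/46284397 ≈ -1.4041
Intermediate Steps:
S/(-17717) + 25529/18287 = 49609/(-17717) + 25529/18287 = 49609*(-1/17717) + 25529*(1/18287) = -7087/2531 + 25529/18287 = -64986070/46284397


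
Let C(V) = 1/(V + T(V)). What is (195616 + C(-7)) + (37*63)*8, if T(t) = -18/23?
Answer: 38353233/179 ≈ 2.1426e+5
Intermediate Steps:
T(t) = -18/23 (T(t) = -18*1/23 = -18/23)
C(V) = 1/(-18/23 + V) (C(V) = 1/(V - 18/23) = 1/(-18/23 + V))
(195616 + C(-7)) + (37*63)*8 = (195616 + 23/(-18 + 23*(-7))) + (37*63)*8 = (195616 + 23/(-18 - 161)) + 2331*8 = (195616 + 23/(-179)) + 18648 = (195616 + 23*(-1/179)) + 18648 = (195616 - 23/179) + 18648 = 35015241/179 + 18648 = 38353233/179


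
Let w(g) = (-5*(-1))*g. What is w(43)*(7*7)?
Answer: 10535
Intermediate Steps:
w(g) = 5*g
w(43)*(7*7) = (5*43)*(7*7) = 215*49 = 10535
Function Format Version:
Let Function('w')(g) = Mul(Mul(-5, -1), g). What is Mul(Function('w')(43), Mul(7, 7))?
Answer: 10535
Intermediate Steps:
Function('w')(g) = Mul(5, g)
Mul(Function('w')(43), Mul(7, 7)) = Mul(Mul(5, 43), Mul(7, 7)) = Mul(215, 49) = 10535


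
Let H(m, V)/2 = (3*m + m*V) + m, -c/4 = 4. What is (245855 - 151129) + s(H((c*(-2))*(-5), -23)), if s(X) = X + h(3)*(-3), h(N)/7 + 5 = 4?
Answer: 100827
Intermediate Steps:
c = -16 (c = -4*4 = -16)
h(N) = -7 (h(N) = -35 + 7*4 = -35 + 28 = -7)
H(m, V) = 8*m + 2*V*m (H(m, V) = 2*((3*m + m*V) + m) = 2*((3*m + V*m) + m) = 2*(4*m + V*m) = 8*m + 2*V*m)
s(X) = 21 + X (s(X) = X - 7*(-3) = X + 21 = 21 + X)
(245855 - 151129) + s(H((c*(-2))*(-5), -23)) = (245855 - 151129) + (21 + 2*(-16*(-2)*(-5))*(4 - 23)) = 94726 + (21 + 2*(32*(-5))*(-19)) = 94726 + (21 + 2*(-160)*(-19)) = 94726 + (21 + 6080) = 94726 + 6101 = 100827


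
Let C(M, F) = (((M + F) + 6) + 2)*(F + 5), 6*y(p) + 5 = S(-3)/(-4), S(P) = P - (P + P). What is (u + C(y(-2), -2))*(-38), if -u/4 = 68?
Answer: 39045/4 ≈ 9761.3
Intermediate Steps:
S(P) = -P (S(P) = P - 2*P = -P)
u = -272 (u = -4*68 = -272)
y(p) = -23/24 (y(p) = -5/6 + (-1*(-3)/(-4))/6 = -5/6 + (3*(-1/4))/6 = -5/6 + (1/6)*(-3/4) = -5/6 - 1/8 = -23/24)
C(M, F) = (5 + F)*(8 + F + M) (C(M, F) = (((F + M) + 6) + 2)*(5 + F) = ((6 + F + M) + 2)*(5 + F) = (8 + F + M)*(5 + F) = (5 + F)*(8 + F + M))
(u + C(y(-2), -2))*(-38) = (-272 + (40 + (-2)**2 + 5*(-23/24) + 13*(-2) - 2*(-23/24)))*(-38) = (-272 + (40 + 4 - 115/24 - 26 + 23/12))*(-38) = (-272 + 121/8)*(-38) = -2055/8*(-38) = 39045/4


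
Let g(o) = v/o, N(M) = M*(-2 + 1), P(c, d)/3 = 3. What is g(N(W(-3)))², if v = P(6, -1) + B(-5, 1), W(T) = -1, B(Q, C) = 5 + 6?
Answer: 400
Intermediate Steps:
P(c, d) = 9 (P(c, d) = 3*3 = 9)
B(Q, C) = 11
v = 20 (v = 9 + 11 = 20)
N(M) = -M (N(M) = M*(-1) = -M)
g(o) = 20/o
g(N(W(-3)))² = (20/((-1*(-1))))² = (20/1)² = (20*1)² = 20² = 400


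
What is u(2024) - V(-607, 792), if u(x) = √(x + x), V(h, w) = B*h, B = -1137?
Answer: -690159 + 4*√253 ≈ -6.9010e+5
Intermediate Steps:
V(h, w) = -1137*h
u(x) = √2*√x (u(x) = √(2*x) = √2*√x)
u(2024) - V(-607, 792) = √2*√2024 - (-1137)*(-607) = √2*(2*√506) - 1*690159 = 4*√253 - 690159 = -690159 + 4*√253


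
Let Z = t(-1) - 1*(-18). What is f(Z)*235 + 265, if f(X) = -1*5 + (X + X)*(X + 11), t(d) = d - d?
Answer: 244430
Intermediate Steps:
t(d) = 0
Z = 18 (Z = 0 - 1*(-18) = 0 + 18 = 18)
f(X) = -5 + 2*X*(11 + X) (f(X) = -5 + (2*X)*(11 + X) = -5 + 2*X*(11 + X))
f(Z)*235 + 265 = (-5 + 2*18**2 + 22*18)*235 + 265 = (-5 + 2*324 + 396)*235 + 265 = (-5 + 648 + 396)*235 + 265 = 1039*235 + 265 = 244165 + 265 = 244430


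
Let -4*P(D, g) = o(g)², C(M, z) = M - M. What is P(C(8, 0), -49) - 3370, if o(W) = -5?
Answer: -13505/4 ≈ -3376.3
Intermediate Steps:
C(M, z) = 0
P(D, g) = -25/4 (P(D, g) = -¼*(-5)² = -¼*25 = -25/4)
P(C(8, 0), -49) - 3370 = -25/4 - 3370 = -13505/4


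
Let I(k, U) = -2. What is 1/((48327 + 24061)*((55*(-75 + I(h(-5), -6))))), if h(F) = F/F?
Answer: -1/306563180 ≈ -3.2620e-9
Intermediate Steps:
h(F) = 1
1/((48327 + 24061)*((55*(-75 + I(h(-5), -6))))) = 1/((48327 + 24061)*((55*(-75 - 2)))) = 1/(72388*((55*(-77)))) = (1/72388)/(-4235) = (1/72388)*(-1/4235) = -1/306563180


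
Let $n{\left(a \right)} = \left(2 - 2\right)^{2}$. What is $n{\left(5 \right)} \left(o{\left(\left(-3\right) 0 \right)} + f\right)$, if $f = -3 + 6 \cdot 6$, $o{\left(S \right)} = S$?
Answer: $0$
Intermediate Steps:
$f = 33$ ($f = -3 + 36 = 33$)
$n{\left(a \right)} = 0$ ($n{\left(a \right)} = 0^{2} = 0$)
$n{\left(5 \right)} \left(o{\left(\left(-3\right) 0 \right)} + f\right) = 0 \left(\left(-3\right) 0 + 33\right) = 0 \left(0 + 33\right) = 0 \cdot 33 = 0$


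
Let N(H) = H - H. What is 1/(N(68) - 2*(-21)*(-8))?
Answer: -1/336 ≈ -0.0029762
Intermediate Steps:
N(H) = 0
1/(N(68) - 2*(-21)*(-8)) = 1/(0 - 2*(-21)*(-8)) = 1/(0 + 42*(-8)) = 1/(0 - 336) = 1/(-336) = -1/336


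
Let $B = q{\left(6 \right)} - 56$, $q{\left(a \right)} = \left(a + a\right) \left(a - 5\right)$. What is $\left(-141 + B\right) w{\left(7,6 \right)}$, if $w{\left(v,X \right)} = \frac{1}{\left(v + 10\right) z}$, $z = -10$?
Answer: $\frac{37}{34} \approx 1.0882$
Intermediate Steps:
$q{\left(a \right)} = 2 a \left(-5 + a\right)$
$B = -44$ ($B = 2 \cdot 6 \left(-5 + 6\right) - 56 = 2 \cdot 6 \cdot 1 - 56 = 12 - 56 = -44$)
$w{\left(v,X \right)} = - \frac{1}{10 \left(10 + v\right)}$ ($w{\left(v,X \right)} = \frac{1}{\left(v + 10\right) \left(-10\right)} = \frac{1}{10 + v} \left(- \frac{1}{10}\right) = - \frac{1}{10 \left(10 + v\right)}$)
$\left(-141 + B\right) w{\left(7,6 \right)} = \left(-141 - 44\right) \left(- \frac{1}{100 + 10 \cdot 7}\right) = - 185 \left(- \frac{1}{100 + 70}\right) = - 185 \left(- \frac{1}{170}\right) = - 185 \left(\left(-1\right) \frac{1}{170}\right) = \left(-185\right) \left(- \frac{1}{170}\right) = \frac{37}{34}$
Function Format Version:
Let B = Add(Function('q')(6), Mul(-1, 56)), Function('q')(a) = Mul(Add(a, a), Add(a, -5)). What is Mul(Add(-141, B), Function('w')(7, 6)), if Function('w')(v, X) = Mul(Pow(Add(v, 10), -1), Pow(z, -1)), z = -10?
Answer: Rational(37, 34) ≈ 1.0882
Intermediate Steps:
Function('q')(a) = Mul(2, a, Add(-5, a)) (Function('q')(a) = Mul(Mul(2, a), Add(-5, a)) = Mul(2, a, Add(-5, a)))
B = -44 (B = Add(Mul(2, 6, Add(-5, 6)), Mul(-1, 56)) = Add(Mul(2, 6, 1), -56) = Add(12, -56) = -44)
Function('w')(v, X) = Mul(Rational(-1, 10), Pow(Add(10, v), -1)) (Function('w')(v, X) = Mul(Pow(Add(v, 10), -1), Pow(-10, -1)) = Mul(Pow(Add(10, v), -1), Rational(-1, 10)) = Mul(Rational(-1, 10), Pow(Add(10, v), -1)))
Mul(Add(-141, B), Function('w')(7, 6)) = Mul(Add(-141, -44), Mul(-1, Pow(Add(100, Mul(10, 7)), -1))) = Mul(-185, Mul(-1, Pow(Add(100, 70), -1))) = Mul(-185, Mul(-1, Pow(170, -1))) = Mul(-185, Mul(-1, Rational(1, 170))) = Mul(-185, Rational(-1, 170)) = Rational(37, 34)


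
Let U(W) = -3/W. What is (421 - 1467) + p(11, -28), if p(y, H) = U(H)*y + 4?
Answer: -29143/28 ≈ -1040.8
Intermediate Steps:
p(y, H) = 4 - 3*y/H (p(y, H) = (-3/H)*y + 4 = -3*y/H + 4 = 4 - 3*y/H)
(421 - 1467) + p(11, -28) = (421 - 1467) + (4 - 3*11/(-28)) = -1046 + (4 - 3*11*(-1/28)) = -1046 + (4 + 33/28) = -1046 + 145/28 = -29143/28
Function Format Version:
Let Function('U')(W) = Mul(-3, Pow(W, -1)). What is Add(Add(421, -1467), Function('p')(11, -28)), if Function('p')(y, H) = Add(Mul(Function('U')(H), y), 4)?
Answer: Rational(-29143, 28) ≈ -1040.8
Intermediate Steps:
Function('p')(y, H) = Add(4, Mul(-3, y, Pow(H, -1))) (Function('p')(y, H) = Add(Mul(Mul(-3, Pow(H, -1)), y), 4) = Add(Mul(-3, y, Pow(H, -1)), 4) = Add(4, Mul(-3, y, Pow(H, -1))))
Add(Add(421, -1467), Function('p')(11, -28)) = Add(Add(421, -1467), Add(4, Mul(-3, 11, Pow(-28, -1)))) = Add(-1046, Add(4, Mul(-3, 11, Rational(-1, 28)))) = Add(-1046, Add(4, Rational(33, 28))) = Add(-1046, Rational(145, 28)) = Rational(-29143, 28)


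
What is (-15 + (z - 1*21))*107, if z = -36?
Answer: -7704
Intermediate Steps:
(-15 + (z - 1*21))*107 = (-15 + (-36 - 1*21))*107 = (-15 + (-36 - 21))*107 = (-15 - 57)*107 = -72*107 = -7704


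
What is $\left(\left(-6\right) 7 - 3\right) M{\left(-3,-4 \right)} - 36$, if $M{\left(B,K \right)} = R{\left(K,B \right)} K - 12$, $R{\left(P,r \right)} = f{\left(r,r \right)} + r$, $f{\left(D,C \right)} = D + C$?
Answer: $-1116$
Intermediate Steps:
$f{\left(D,C \right)} = C + D$
$R{\left(P,r \right)} = 3 r$ ($R{\left(P,r \right)} = \left(r + r\right) + r = 2 r + r = 3 r$)
$M{\left(B,K \right)} = -12 + 3 B K$ ($M{\left(B,K \right)} = 3 B K - 12 = -12 + 3 B K$)
$\left(\left(-6\right) 7 - 3\right) M{\left(-3,-4 \right)} - 36 = \left(\left(-6\right) 7 - 3\right) \left(-12 + 3 \left(-3\right) \left(-4\right)\right) - 36 = \left(-42 - 3\right) \left(-12 + 36\right) - 36 = \left(-45\right) 24 - 36 = -1080 - 36 = -1116$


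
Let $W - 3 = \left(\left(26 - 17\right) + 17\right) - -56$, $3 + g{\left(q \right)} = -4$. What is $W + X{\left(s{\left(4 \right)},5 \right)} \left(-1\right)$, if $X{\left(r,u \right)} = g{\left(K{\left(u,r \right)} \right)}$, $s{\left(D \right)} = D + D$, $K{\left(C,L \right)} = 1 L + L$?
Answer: $92$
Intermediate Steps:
$K{\left(C,L \right)} = 2 L$ ($K{\left(C,L \right)} = L + L = 2 L$)
$s{\left(D \right)} = 2 D$
$g{\left(q \right)} = -7$ ($g{\left(q \right)} = -3 - 4 = -7$)
$W = 85$ ($W = 3 + \left(\left(\left(26 - 17\right) + 17\right) - -56\right) = 3 + \left(\left(9 + 17\right) + 56\right) = 3 + \left(26 + 56\right) = 3 + 82 = 85$)
$X{\left(r,u \right)} = -7$
$W + X{\left(s{\left(4 \right)},5 \right)} \left(-1\right) = 85 - -7 = 85 + 7 = 92$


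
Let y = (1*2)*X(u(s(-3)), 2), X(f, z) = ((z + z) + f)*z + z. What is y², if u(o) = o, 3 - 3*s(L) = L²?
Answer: 144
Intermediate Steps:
s(L) = 1 - L²/3
X(f, z) = z + z*(f + 2*z) (X(f, z) = (2*z + f)*z + z = (f + 2*z)*z + z = z*(f + 2*z) + z = z + z*(f + 2*z))
y = 12 (y = (1*2)*(2*(1 + (1 - ⅓*(-3)²) + 2*2)) = 2*(2*(1 + (1 - ⅓*9) + 4)) = 2*(2*(1 + (1 - 3) + 4)) = 2*(2*(1 - 2 + 4)) = 2*(2*3) = 2*6 = 12)
y² = 12² = 144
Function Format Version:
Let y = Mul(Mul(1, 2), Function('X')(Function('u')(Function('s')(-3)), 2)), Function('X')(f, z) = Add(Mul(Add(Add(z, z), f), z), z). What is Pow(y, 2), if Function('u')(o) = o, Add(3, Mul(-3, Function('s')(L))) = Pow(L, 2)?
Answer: 144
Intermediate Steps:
Function('s')(L) = Add(1, Mul(Rational(-1, 3), Pow(L, 2)))
Function('X')(f, z) = Add(z, Mul(z, Add(f, Mul(2, z)))) (Function('X')(f, z) = Add(Mul(Add(Mul(2, z), f), z), z) = Add(Mul(Add(f, Mul(2, z)), z), z) = Add(Mul(z, Add(f, Mul(2, z))), z) = Add(z, Mul(z, Add(f, Mul(2, z)))))
y = 12 (y = Mul(Mul(1, 2), Mul(2, Add(1, Add(1, Mul(Rational(-1, 3), Pow(-3, 2))), Mul(2, 2)))) = Mul(2, Mul(2, Add(1, Add(1, Mul(Rational(-1, 3), 9)), 4))) = Mul(2, Mul(2, Add(1, Add(1, -3), 4))) = Mul(2, Mul(2, Add(1, -2, 4))) = Mul(2, Mul(2, 3)) = Mul(2, 6) = 12)
Pow(y, 2) = Pow(12, 2) = 144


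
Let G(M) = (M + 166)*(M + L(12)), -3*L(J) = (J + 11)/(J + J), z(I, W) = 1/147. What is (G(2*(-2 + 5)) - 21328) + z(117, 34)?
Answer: -17949527/882 ≈ -20351.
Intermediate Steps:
z(I, W) = 1/147
L(J) = -(11 + J)/(6*J) (L(J) = -(J + 11)/(3*(J + J)) = -(11 + J)/(3*(2*J)) = -(11 + J)*1/(2*J)/3 = -(11 + J)/(6*J))
G(M) = (166 + M)*(-23/72 + M) (G(M) = (M + 166)*(M + (⅙)*(-11 - 1*12)/12) = (166 + M)*(M + (⅙)*(1/12)*(-11 - 12)) = (166 + M)*(M + (⅙)*(1/12)*(-23)) = (166 + M)*(M - 23/72) = (166 + M)*(-23/72 + M))
(G(2*(-2 + 5)) - 21328) + z(117, 34) = ((-1909/36 + (2*(-2 + 5))² + 11929*(2*(-2 + 5))/72) - 21328) + 1/147 = ((-1909/36 + (2*3)² + 11929*(2*3)/72) - 21328) + 1/147 = ((-1909/36 + 6² + (11929/72)*6) - 21328) + 1/147 = ((-1909/36 + 36 + 11929/12) - 21328) + 1/147 = (17587/18 - 21328) + 1/147 = -366317/18 + 1/147 = -17949527/882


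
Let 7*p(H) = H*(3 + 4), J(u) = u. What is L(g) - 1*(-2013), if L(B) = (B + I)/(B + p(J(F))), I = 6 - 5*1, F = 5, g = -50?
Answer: 90634/45 ≈ 2014.1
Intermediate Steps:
I = 1 (I = 6 - 5 = 1)
p(H) = H (p(H) = (H*(3 + 4))/7 = (H*7)/7 = (7*H)/7 = H)
L(B) = (1 + B)/(5 + B) (L(B) = (B + 1)/(B + 5) = (1 + B)/(5 + B))
L(g) - 1*(-2013) = (1 - 50)/(5 - 50) - 1*(-2013) = -49/(-45) + 2013 = -1/45*(-49) + 2013 = 49/45 + 2013 = 90634/45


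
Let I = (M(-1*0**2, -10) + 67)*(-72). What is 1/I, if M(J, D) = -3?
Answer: -1/4608 ≈ -0.00021701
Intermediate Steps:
I = -4608 (I = (-3 + 67)*(-72) = 64*(-72) = -4608)
1/I = 1/(-4608) = -1/4608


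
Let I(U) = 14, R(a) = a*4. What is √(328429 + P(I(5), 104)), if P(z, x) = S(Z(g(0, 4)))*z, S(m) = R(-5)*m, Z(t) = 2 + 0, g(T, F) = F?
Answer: √327869 ≈ 572.60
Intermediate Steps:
R(a) = 4*a
Z(t) = 2
S(m) = -20*m (S(m) = (4*(-5))*m = -20*m)
P(z, x) = -40*z (P(z, x) = (-20*2)*z = -40*z)
√(328429 + P(I(5), 104)) = √(328429 - 40*14) = √(328429 - 560) = √327869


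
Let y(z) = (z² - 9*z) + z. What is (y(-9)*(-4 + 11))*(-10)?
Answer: -10710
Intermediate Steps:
y(z) = z² - 8*z
(y(-9)*(-4 + 11))*(-10) = ((-9*(-8 - 9))*(-4 + 11))*(-10) = (-9*(-17)*7)*(-10) = (153*7)*(-10) = 1071*(-10) = -10710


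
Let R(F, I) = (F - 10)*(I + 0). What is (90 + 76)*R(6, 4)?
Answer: -2656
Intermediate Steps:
R(F, I) = I*(-10 + F) (R(F, I) = (-10 + F)*I = I*(-10 + F))
(90 + 76)*R(6, 4) = (90 + 76)*(4*(-10 + 6)) = 166*(4*(-4)) = 166*(-16) = -2656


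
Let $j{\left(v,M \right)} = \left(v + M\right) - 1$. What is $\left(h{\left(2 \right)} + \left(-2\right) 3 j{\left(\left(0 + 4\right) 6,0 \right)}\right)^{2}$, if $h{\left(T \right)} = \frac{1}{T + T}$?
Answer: $\frac{303601}{16} \approx 18975.0$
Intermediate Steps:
$j{\left(v,M \right)} = -1 + M + v$ ($j{\left(v,M \right)} = \left(M + v\right) - 1 = -1 + M + v$)
$h{\left(T \right)} = \frac{1}{2 T}$
$\left(h{\left(2 \right)} + \left(-2\right) 3 j{\left(\left(0 + 4\right) 6,0 \right)}\right)^{2} = \left(\frac{1}{2 \cdot 2} + \left(-2\right) 3 \left(-1 + 0 + \left(0 + 4\right) 6\right)\right)^{2} = \left(\frac{1}{2} \cdot \frac{1}{2} - 6 \left(-1 + 0 + 4 \cdot 6\right)\right)^{2} = \left(\frac{1}{4} - 6 \left(-1 + 0 + 24\right)\right)^{2} = \left(\frac{1}{4} - 138\right)^{2} = \left(- \frac{551}{4}\right)^{2} = \frac{303601}{16}$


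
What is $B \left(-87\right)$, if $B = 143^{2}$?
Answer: $-1779063$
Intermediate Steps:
$B = 20449$
$B \left(-87\right) = 20449 \left(-87\right) = -1779063$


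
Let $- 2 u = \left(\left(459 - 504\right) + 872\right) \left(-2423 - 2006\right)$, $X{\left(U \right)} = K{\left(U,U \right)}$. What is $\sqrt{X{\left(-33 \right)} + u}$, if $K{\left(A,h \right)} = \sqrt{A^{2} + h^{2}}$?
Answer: $\frac{\sqrt{7325566 + 132 \sqrt{2}}}{2} \approx 1353.3$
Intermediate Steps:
$X{\left(U \right)} = \sqrt{2} \sqrt{U^{2}}$ ($X{\left(U \right)} = \sqrt{U^{2} + U^{2}} = \sqrt{2 U^{2}} = \sqrt{2} \sqrt{U^{2}}$)
$u = \frac{3662783}{2}$ ($u = - \frac{\left(\left(459 - 504\right) + 872\right) \left(-2423 - 2006\right)}{2} = - \frac{\left(-45 + 872\right) \left(-4429\right)}{2} = - \frac{827 \left(-4429\right)}{2} = \left(- \frac{1}{2}\right) \left(-3662783\right) = \frac{3662783}{2} \approx 1.8314 \cdot 10^{6}$)
$\sqrt{X{\left(-33 \right)} + u} = \sqrt{\sqrt{2} \sqrt{\left(-33\right)^{2}} + \frac{3662783}{2}} = \sqrt{\sqrt{2} \sqrt{1089} + \frac{3662783}{2}} = \sqrt{\sqrt{2} \cdot 33 + \frac{3662783}{2}} = \sqrt{33 \sqrt{2} + \frac{3662783}{2}} = \sqrt{\frac{3662783}{2} + 33 \sqrt{2}}$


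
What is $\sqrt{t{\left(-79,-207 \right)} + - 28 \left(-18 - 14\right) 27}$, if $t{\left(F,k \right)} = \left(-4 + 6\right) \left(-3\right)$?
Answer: $\sqrt{24186} \approx 155.52$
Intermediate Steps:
$t{\left(F,k \right)} = -6$ ($t{\left(F,k \right)} = 2 \left(-3\right) = -6$)
$\sqrt{t{\left(-79,-207 \right)} + - 28 \left(-18 - 14\right) 27} = \sqrt{-6 + - 28 \left(-18 - 14\right) 27} = \sqrt{-6 + \left(-28\right) \left(-32\right) 27} = \sqrt{-6 + 896 \cdot 27} = \sqrt{-6 + 24192} = \sqrt{24186}$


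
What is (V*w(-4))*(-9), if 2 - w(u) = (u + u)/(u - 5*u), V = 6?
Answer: -135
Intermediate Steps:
w(u) = 5/2 (w(u) = 2 - (u + u)/(u - 5*u) = 2 - 2*u/((-4*u)) = 2 - 2*u*(-1/(4*u)) = 2 - 1*(-½) = 2 + ½ = 5/2)
(V*w(-4))*(-9) = (6*(5/2))*(-9) = 15*(-9) = -135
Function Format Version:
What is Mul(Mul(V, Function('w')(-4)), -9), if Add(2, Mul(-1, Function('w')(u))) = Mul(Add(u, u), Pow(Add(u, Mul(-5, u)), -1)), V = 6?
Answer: -135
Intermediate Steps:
Function('w')(u) = Rational(5, 2) (Function('w')(u) = Add(2, Mul(-1, Mul(Add(u, u), Pow(Add(u, Mul(-5, u)), -1)))) = Add(2, Mul(-1, Mul(Mul(2, u), Pow(Mul(-4, u), -1)))) = Add(2, Mul(-1, Mul(Mul(2, u), Mul(Rational(-1, 4), Pow(u, -1))))) = Add(2, Mul(-1, Rational(-1, 2))) = Add(2, Rational(1, 2)) = Rational(5, 2))
Mul(Mul(V, Function('w')(-4)), -9) = Mul(Mul(6, Rational(5, 2)), -9) = Mul(15, -9) = -135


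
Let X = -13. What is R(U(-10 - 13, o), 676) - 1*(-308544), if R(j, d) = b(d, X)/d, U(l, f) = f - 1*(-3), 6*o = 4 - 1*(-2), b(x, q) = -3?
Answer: 208575741/676 ≈ 3.0854e+5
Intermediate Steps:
o = 1 (o = (4 - 1*(-2))/6 = (4 + 2)/6 = (⅙)*6 = 1)
U(l, f) = 3 + f (U(l, f) = f + 3 = 3 + f)
R(j, d) = -3/d
R(U(-10 - 13, o), 676) - 1*(-308544) = -3/676 - 1*(-308544) = -3*1/676 + 308544 = -3/676 + 308544 = 208575741/676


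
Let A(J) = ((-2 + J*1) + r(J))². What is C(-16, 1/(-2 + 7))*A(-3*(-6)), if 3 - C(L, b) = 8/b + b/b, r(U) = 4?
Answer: -15200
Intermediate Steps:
C(L, b) = 2 - 8/b (C(L, b) = 3 - (8/b + b/b) = 3 - (8/b + 1) = 3 - (1 + 8/b) = 3 + (-1 - 8/b) = 2 - 8/b)
A(J) = (2 + J)² (A(J) = ((-2 + J*1) + 4)² = ((-2 + J) + 4)² = (2 + J)²)
C(-16, 1/(-2 + 7))*A(-3*(-6)) = (2 - 8/(1/(-2 + 7)))*(2 - 3*(-6))² = (2 - 8/(1/5))*(2 + 18)² = (2 - 8/⅕)*20² = (2 - 8*5)*400 = (2 - 40)*400 = -38*400 = -15200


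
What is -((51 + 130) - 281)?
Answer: 100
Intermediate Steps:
-((51 + 130) - 281) = -(181 - 281) = -1*(-100) = 100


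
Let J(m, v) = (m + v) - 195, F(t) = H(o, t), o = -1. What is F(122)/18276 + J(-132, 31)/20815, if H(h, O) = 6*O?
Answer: 818907/31701245 ≈ 0.025832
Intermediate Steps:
F(t) = 6*t
J(m, v) = -195 + m + v
F(122)/18276 + J(-132, 31)/20815 = (6*122)/18276 + (-195 - 132 + 31)/20815 = 732*(1/18276) - 296*1/20815 = 61/1523 - 296/20815 = 818907/31701245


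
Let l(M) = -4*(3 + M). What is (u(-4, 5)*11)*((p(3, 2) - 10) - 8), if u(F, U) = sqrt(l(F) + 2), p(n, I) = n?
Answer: -165*sqrt(6) ≈ -404.17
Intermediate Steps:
l(M) = -12 - 4*M
u(F, U) = sqrt(-10 - 4*F) (u(F, U) = sqrt((-12 - 4*F) + 2) = sqrt(-10 - 4*F))
(u(-4, 5)*11)*((p(3, 2) - 10) - 8) = (sqrt(-10 - 4*(-4))*11)*((3 - 10) - 8) = (sqrt(-10 + 16)*11)*(-7 - 8) = (sqrt(6)*11)*(-15) = (11*sqrt(6))*(-15) = -165*sqrt(6)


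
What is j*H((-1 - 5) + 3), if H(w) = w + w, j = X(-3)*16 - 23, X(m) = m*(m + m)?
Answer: -1590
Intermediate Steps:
X(m) = 2*m² (X(m) = m*(2*m) = 2*m²)
j = 265 (j = (2*(-3)²)*16 - 23 = (2*9)*16 - 23 = 18*16 - 23 = 288 - 23 = 265)
H(w) = 2*w
j*H((-1 - 5) + 3) = 265*(2*((-1 - 5) + 3)) = 265*(2*(-6 + 3)) = 265*(2*(-3)) = 265*(-6) = -1590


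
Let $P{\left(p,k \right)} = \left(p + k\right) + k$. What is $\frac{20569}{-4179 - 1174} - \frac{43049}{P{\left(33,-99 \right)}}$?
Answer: $\frac{227047412}{883245} \approx 257.06$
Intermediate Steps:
$P{\left(p,k \right)} = p + 2 k$ ($P{\left(p,k \right)} = \left(k + p\right) + k = p + 2 k$)
$\frac{20569}{-4179 - 1174} - \frac{43049}{P{\left(33,-99 \right)}} = \frac{20569}{-4179 - 1174} - \frac{43049}{33 + 2 \left(-99\right)} = \frac{20569}{-4179 - 1174} - \frac{43049}{33 - 198} = \frac{20569}{-5353} - \frac{43049}{-165} = 20569 \left(- \frac{1}{5353}\right) - - \frac{43049}{165} = - \frac{20569}{5353} + \frac{43049}{165} = \frac{227047412}{883245}$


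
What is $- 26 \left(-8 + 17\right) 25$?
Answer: $-5850$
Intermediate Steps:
$- 26 \left(-8 + 17\right) 25 = \left(-26\right) 9 \cdot 25 = \left(-234\right) 25 = -5850$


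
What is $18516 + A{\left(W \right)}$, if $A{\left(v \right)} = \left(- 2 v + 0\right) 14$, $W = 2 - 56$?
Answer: $20028$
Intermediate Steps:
$W = -54$ ($W = 2 - 56 = -54$)
$A{\left(v \right)} = - 28 v$ ($A{\left(v \right)} = - 2 v 14 = - 28 v$)
$18516 + A{\left(W \right)} = 18516 - -1512 = 18516 + 1512 = 20028$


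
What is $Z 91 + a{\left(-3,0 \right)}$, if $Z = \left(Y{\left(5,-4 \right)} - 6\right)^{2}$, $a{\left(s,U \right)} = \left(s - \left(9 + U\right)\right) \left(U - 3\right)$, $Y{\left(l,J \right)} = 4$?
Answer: $400$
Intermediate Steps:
$a{\left(s,U \right)} = \left(-3 + U\right) \left(-9 + s - U\right)$ ($a{\left(s,U \right)} = \left(-9 + s - U\right) \left(-3 + U\right) = \left(-3 + U\right) \left(-9 + s - U\right)$)
$Z = 4$ ($Z = \left(4 - 6\right)^{2} = \left(-2\right)^{2} = 4$)
$Z 91 + a{\left(-3,0 \right)} = 4 \cdot 91 - -36 = 364 + \left(27 - 0 + 0 + 9 + 0\right) = 364 + \left(27 + 0 + 0 + 9 + 0\right) = 364 + 36 = 400$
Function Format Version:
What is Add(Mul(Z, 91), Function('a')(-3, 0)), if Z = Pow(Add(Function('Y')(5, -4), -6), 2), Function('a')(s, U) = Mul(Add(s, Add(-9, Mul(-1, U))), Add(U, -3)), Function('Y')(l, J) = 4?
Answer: 400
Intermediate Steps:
Function('a')(s, U) = Mul(Add(-3, U), Add(-9, s, Mul(-1, U))) (Function('a')(s, U) = Mul(Add(-9, s, Mul(-1, U)), Add(-3, U)) = Mul(Add(-3, U), Add(-9, s, Mul(-1, U))))
Z = 4 (Z = Pow(Add(4, -6), 2) = Pow(-2, 2) = 4)
Add(Mul(Z, 91), Function('a')(-3, 0)) = Add(Mul(4, 91), Add(27, Mul(-1, Pow(0, 2)), Mul(-6, 0), Mul(-3, -3), Mul(0, -3))) = Add(364, Add(27, Mul(-1, 0), 0, 9, 0)) = Add(364, Add(27, 0, 0, 9, 0)) = Add(364, 36) = 400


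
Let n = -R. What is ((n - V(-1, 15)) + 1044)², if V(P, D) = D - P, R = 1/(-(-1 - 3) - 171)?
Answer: 29472992329/27889 ≈ 1.0568e+6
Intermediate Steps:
R = -1/167 (R = 1/(-1*(-4) - 171) = 1/(4 - 171) = 1/(-167) = -1/167 ≈ -0.0059880)
n = 1/167 (n = -1*(-1/167) = 1/167 ≈ 0.0059880)
((n - V(-1, 15)) + 1044)² = ((1/167 - (15 - 1*(-1))) + 1044)² = ((1/167 - (15 + 1)) + 1044)² = ((1/167 - 1*16) + 1044)² = ((1/167 - 16) + 1044)² = (-2671/167 + 1044)² = (171677/167)² = 29472992329/27889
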